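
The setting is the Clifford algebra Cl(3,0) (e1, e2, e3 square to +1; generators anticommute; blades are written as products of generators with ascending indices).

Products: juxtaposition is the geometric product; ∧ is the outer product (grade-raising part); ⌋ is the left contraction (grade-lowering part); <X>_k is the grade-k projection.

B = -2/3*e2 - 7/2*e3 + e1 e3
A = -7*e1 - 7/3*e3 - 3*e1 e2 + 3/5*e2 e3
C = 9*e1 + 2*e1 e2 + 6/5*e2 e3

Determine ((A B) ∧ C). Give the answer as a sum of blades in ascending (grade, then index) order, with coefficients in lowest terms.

step 1: 49/6 + 13/3*e1 - 21/10*e2 - 33/5*e3 + 79/15*e1 e2 + 49/2*e1 e3 + 13/9*e2 e3 + 21/2*e1 e2 e3
step 2: 147/2*e1 + 1057/30*e1 e2 + 297/5*e1 e3 + 49/5*e2 e3 + 5*e1 e2 e3
Answer: 147/2*e1 + 1057/30*e1 e2 + 297/5*e1 e3 + 49/5*e2 e3 + 5*e1 e2 e3


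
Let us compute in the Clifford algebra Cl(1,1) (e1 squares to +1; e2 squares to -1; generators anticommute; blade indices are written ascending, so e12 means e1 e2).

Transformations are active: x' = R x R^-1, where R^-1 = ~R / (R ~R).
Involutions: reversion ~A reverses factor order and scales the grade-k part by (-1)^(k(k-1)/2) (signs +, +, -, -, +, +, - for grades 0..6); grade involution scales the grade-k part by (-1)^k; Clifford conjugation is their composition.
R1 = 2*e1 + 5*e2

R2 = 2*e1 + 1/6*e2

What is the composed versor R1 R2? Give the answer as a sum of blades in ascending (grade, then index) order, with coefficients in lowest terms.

Distribute over the terms of R1 (each basis-blade product reordered to ascending indices, repeated generators contracted through their squares):
(2*e1) R2 = 4 + 1/3*e12
(5*e2) R2 = -5/6 - 10*e12
Summing the partial products and collecting blades:
Answer: 19/6 - 29/3*e12


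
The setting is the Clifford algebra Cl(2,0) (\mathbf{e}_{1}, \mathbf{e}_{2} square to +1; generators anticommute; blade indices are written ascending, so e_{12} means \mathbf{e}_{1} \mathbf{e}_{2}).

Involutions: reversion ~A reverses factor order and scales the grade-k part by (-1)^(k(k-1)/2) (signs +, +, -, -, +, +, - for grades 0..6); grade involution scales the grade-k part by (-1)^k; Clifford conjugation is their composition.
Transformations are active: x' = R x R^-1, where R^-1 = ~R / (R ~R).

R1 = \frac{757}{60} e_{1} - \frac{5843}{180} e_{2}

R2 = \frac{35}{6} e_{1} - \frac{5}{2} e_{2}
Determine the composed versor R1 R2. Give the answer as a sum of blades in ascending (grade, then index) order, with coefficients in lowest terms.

Distribute over the terms of R1 (each basis-blade product reordered to ascending indices, repeated generators contracted through their squares):
(\frac{757}{60} e_{1}) R2 = \frac{5299}{72} - \frac{757}{24} e_{12}
(-\frac{5843}{180} e_{2}) R2 = \frac{5843}{72} + \frac{40901}{216} e_{12}
Summing the partial products and collecting blades:
Answer: \frac{619}{4} + \frac{4261}{27} e_{12}


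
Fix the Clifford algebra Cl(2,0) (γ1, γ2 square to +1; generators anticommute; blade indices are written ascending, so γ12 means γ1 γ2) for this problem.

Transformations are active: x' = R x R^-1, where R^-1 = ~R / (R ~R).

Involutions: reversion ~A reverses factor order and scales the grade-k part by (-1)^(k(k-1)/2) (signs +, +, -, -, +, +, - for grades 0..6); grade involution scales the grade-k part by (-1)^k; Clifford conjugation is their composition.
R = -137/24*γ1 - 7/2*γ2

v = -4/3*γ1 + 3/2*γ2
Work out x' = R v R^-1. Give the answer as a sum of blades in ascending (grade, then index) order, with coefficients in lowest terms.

~R = -137/24*γ1 - 7/2*γ2, and R ~R = 25825/576, so R^-1 = ~R / (25825/576).
R v = 85/36 - 635/48*γ12
Answer: 11344/15495*γ1 - 19303/10330*γ2


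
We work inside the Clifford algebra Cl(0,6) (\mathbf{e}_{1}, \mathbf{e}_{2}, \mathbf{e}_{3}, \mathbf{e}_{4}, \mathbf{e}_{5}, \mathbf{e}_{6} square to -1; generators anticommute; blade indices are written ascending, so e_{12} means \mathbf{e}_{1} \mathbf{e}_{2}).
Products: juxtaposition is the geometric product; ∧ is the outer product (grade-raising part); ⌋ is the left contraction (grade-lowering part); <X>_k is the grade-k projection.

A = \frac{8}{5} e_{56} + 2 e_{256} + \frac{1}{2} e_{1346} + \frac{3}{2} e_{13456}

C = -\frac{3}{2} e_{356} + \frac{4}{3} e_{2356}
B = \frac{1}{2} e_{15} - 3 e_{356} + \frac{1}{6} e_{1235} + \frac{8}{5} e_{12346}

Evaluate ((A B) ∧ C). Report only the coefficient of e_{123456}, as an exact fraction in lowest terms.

step 1: -\frac{4}{5} e_{2} + \frac{24}{5} e_{3} + \frac{9}{2} e_{14} + \frac{4}{5} e_{16} + 6 e_{23} - \frac{12}{5} e_{25} - e_{126} + \frac{1}{3} e_{136} + \frac{3}{2} e_{145} - \frac{1}{4} e_{246} - \frac{3}{4} e_{346} + \frac{4}{15} e_{1236} - \frac{16}{5} e_{1345} - \frac{1}{12} e_{2456} - \frac{1}{4} e_{3456} - \frac{64}{25} e_{12345}
step 2: \frac{6}{5} e_{2356} + \frac{27}{4} e_{13456} + 6 e_{123456}
Answer: 6


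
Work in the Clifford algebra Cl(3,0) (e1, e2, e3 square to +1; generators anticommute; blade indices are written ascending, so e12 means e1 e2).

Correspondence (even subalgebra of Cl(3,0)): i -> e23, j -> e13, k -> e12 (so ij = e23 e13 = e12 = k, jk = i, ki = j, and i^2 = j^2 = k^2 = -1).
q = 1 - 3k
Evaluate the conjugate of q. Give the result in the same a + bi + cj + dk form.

In blades: q = 1 - 3*e12.
Quaternion conjugation is reversion on the even subalgebra: the scalar is fixed and every grade-2 blade flips sign, giving 1 + 3*e12; translating back:
Answer: 1 + 3k


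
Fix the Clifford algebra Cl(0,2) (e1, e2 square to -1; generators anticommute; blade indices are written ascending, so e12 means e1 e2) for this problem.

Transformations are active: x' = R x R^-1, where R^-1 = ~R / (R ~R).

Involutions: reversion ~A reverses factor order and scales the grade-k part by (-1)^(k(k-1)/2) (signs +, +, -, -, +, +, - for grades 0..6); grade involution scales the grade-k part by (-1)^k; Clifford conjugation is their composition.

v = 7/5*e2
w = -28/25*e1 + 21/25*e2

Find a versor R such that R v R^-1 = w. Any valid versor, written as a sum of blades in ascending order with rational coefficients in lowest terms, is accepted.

Equal squares first: v^2 = w^2 = -49/25. Then v + w = -28/25*e1 + 56/25*e2 is a versor taking v to w, provided it is invertible.
Answer: -28/25*e1 + 56/25*e2


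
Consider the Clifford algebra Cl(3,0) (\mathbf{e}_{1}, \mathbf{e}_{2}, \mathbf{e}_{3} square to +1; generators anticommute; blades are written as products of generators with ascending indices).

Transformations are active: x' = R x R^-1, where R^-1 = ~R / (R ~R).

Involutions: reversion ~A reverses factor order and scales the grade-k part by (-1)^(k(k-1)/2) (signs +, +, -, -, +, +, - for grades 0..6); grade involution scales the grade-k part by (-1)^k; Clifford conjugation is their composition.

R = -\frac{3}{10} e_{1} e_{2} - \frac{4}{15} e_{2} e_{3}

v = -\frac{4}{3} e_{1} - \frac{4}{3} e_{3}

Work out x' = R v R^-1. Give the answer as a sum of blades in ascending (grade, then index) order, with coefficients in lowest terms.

~R = \frac{3}{10} e_{1} e_{2} + \frac{4}{15} e_{2} e_{3}, and R ~R = \frac{29}{180}, so R^-1 = ~R / (\frac{29}{180}).
R v = -\frac{2}{45} e_{2} + \frac{34}{45} e_{1} e_{2} e_{3}
Answer: -\frac{508}{435} e_{1} - \frac{644}{435} e_{3}


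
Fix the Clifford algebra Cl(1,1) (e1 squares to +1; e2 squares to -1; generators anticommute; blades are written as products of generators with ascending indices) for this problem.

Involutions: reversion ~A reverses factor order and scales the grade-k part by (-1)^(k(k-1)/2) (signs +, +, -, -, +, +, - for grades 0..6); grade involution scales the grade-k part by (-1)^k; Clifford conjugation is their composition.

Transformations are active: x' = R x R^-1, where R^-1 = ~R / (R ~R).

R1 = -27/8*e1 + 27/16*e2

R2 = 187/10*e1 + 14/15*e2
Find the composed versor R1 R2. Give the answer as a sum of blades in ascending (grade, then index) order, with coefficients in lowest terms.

Distribute over the terms of R1 (each basis-blade product reordered to ascending indices, repeated generators contracted through their squares):
(-27/8*e1) R2 = -5049/80 - 63/20*e1 e2
(27/16*e2) R2 = -63/40 - 5049/160*e1 e2
Summing the partial products and collecting blades:
Answer: -1035/16 - 5553/160*e1 e2


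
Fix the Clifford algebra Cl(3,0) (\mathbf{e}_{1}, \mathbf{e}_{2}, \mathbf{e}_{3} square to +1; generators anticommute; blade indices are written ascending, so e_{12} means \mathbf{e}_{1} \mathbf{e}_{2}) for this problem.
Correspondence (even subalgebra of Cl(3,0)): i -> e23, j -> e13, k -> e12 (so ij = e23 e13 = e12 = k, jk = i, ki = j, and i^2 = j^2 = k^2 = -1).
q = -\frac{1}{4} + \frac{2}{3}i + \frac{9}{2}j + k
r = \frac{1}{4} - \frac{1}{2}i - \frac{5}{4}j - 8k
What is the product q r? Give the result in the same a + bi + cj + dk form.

In blades: q = -\frac{1}{4} + e_{12} + \frac{9}{2} e_{13} + \frac{2}{3} e_{23}, r = \frac{1}{4} - 8 e_{12} - \frac{5}{4} e_{13} - \frac{1}{2} e_{23}.
Distribute q over r term by term (generator squares from the signature, products reordered to ascending indices): (-\frac{1}{4})*r = -\frac{1}{16} + 2 e_{12} + \frac{5}{16} e_{13} + \frac{1}{8} e_{23}; (e_{12})*r = 8 + \frac{1}{4} e_{12} - \frac{1}{2} e_{13} + \frac{5}{4} e_{23}; (\frac{9}{2} e_{13})*r = \frac{45}{8} + \frac{9}{4} e_{12} + \frac{9}{8} e_{13} - 36 e_{23}; (\frac{2}{3} e_{23})*r = \frac{1}{3} - \frac{5}{6} e_{12} + \frac{16}{3} e_{13} + \frac{1}{6} e_{23}.
Sum: \frac{667}{48} + \frac{11}{3} e_{12} + \frac{301}{48} e_{13} - \frac{827}{24} e_{23}; translating back through the correspondence:
Answer: \frac{667}{48} - \frac{827}{24}i + \frac{301}{48}j + \frac{11}{3}k


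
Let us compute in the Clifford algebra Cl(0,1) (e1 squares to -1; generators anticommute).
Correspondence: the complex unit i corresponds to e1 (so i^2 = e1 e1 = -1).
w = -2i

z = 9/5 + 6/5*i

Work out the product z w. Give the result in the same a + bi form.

In blades: z = 9/5 + 6/5*e1, w = -2*e1.
Distribute z over w term by term (generator squares from the signature, products reordered to ascending indices): (9/5)*w = -18/5*e1; (6/5*e1)*w = 12/5.
Sum: 12/5 - 18/5*e1; translating back through the correspondence:
Answer: 12/5 - 18/5*i


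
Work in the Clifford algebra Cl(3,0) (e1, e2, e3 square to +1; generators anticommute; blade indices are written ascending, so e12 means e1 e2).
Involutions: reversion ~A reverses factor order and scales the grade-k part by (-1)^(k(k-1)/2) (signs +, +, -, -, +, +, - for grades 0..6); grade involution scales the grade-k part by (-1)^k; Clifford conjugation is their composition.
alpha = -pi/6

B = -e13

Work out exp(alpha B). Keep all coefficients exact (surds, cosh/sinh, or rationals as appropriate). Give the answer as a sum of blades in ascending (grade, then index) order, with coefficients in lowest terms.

B^2 = (-1)^2*(e13)^2 = 1*(-1) = -1 (a basis 2-blade squares to minus the product of its generators' squares).
B^2 = -1 — the negative square puts this in the circular regime; l = 1, alpha*l = -pi/6, so exp(alpha B) = cos(-pi/6) + (sin(-pi/6)/1)*B = sqrt(3)/2 + (-1/2)*B.
Answer: sqrt(3)/2 + 1/2*e13


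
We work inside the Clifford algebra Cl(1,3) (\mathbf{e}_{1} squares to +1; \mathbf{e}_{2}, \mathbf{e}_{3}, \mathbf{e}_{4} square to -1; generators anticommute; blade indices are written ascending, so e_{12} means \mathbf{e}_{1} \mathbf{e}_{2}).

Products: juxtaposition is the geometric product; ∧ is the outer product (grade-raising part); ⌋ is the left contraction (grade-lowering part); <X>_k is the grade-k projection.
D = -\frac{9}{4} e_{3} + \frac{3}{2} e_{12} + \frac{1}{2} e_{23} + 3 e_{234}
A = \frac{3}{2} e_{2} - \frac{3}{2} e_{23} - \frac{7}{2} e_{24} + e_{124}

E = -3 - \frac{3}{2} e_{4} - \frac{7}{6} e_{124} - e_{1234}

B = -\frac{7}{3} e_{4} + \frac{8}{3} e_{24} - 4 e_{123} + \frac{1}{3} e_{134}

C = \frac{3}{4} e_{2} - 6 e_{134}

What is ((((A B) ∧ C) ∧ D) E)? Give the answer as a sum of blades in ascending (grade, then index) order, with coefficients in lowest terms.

step 1: \frac{28}{3} - \frac{26}{3} e_{1} - \frac{49}{6} e_{2} - 4 e_{4} + \frac{7}{3} e_{12} - 6 e_{13} + \frac{1}{3} e_{23} - \frac{7}{2} e_{24} - \frac{7}{6} e_{123} + \frac{1}{2} e_{124} - 14 e_{134} + \frac{7}{2} e_{234} - \frac{1}{2} e_{1234}
step 2: 7 e_{2} - \frac{13}{2} e_{12} + 3 e_{24} + \frac{9}{2} e_{123} - 56 e_{134} - \frac{119}{2} e_{1234}
step 3: -\frac{63}{4} e_{23} + \frac{117}{8} e_{123} + \frac{27}{4} e_{234}
step 4: \frac{27}{4} e_{1} + \frac{117}{8} e_{4} + \frac{63}{8} e_{13} - \frac{63}{4} e_{14} + \frac{459}{8} e_{23} - \frac{273}{16} e_{34} - \frac{351}{8} e_{123} + \frac{147}{8} e_{134} + \frac{27}{8} e_{234} - \frac{351}{16} e_{1234}
Answer: \frac{27}{4} e_{1} + \frac{117}{8} e_{4} + \frac{63}{8} e_{13} - \frac{63}{4} e_{14} + \frac{459}{8} e_{23} - \frac{273}{16} e_{34} - \frac{351}{8} e_{123} + \frac{147}{8} e_{134} + \frac{27}{8} e_{234} - \frac{351}{16} e_{1234}


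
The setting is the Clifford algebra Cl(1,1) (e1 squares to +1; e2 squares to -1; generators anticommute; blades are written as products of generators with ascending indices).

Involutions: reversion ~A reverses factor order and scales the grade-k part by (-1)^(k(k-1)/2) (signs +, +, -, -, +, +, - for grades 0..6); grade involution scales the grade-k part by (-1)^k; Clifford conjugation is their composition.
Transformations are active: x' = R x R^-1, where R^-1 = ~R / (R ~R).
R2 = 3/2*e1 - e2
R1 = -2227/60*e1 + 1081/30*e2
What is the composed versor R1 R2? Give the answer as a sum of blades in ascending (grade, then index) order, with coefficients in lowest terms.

Distribute over the terms of R1 (each basis-blade product reordered to ascending indices, repeated generators contracted through their squares):
(-2227/60*e1) R2 = -2227/40 + 2227/60*e1 e2
(1081/30*e2) R2 = 1081/30 - 1081/20*e1 e2
Summing the partial products and collecting blades:
Answer: -2357/120 - 254/15*e1 e2


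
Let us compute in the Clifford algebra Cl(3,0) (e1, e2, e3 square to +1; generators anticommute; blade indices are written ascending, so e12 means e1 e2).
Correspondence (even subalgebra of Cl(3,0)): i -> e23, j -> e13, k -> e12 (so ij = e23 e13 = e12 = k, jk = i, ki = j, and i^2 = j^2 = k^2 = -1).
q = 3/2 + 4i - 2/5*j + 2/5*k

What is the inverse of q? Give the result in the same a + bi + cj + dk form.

In blades: q = 3/2 + 2/5*e12 - 2/5*e13 + 4*e23.
With qbar = 3/2 - 2/5*e12 + 2/5*e13 - 4*e23 (scalar fixed, mapped units negated), q qbar = 1857/100 (the sum of squared coefficients), so q^-1 = qbar / (1857/100) = 50/619 - 40/1857*e12 + 40/1857*e13 - 400/1857*e23; translating back:
Answer: 50/619 - 400/1857*i + 40/1857*j - 40/1857*k


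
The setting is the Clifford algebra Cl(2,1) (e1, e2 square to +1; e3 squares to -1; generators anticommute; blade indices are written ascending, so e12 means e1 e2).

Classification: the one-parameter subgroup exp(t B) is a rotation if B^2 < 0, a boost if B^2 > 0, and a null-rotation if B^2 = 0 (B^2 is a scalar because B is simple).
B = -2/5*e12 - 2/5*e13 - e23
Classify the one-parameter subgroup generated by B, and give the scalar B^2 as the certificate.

B^2 term by term: the squares give (-2/5)^2*(e12)^2 + (-2/5)^2*(e13)^2 + (-1)^2*(e23)^2 = 4/25*(-1) + 4/25*(+1) + 1*(+1) = 1 (each basis 2-blade squares to minus the product of its generators' squares); cross terms between blades sharing an index anticommute and cancel. So B^2 = 1.
Answer: boost, certificate B^2 = 1. The invariant at work: B^2 = 1 is unchanged by conjugation, hence its sign classifies the subgroup whatever basis B is written in.


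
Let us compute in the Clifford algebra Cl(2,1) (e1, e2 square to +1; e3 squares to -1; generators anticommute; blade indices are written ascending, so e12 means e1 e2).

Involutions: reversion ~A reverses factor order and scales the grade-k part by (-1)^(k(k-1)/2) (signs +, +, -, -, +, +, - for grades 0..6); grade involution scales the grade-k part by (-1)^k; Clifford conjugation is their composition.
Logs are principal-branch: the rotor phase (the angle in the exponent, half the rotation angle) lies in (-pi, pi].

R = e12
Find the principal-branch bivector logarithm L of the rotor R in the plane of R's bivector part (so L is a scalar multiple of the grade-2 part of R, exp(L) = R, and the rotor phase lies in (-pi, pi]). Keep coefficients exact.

The scalar part of R is 0, which pins the rotor phase on the principal branch; dividing the bivector part by the sine of that phase recovers the unit plane, and L is the phase times that plane.
Concretely: cos(phase) = 0 gives phase = ±pi/2, and since phase/sin(phase) is even the sign is immaterial: L = (phase/sin(phase)) * <R>_2 = (pi/2) * <R>_2.
Answer: pi/2*e12


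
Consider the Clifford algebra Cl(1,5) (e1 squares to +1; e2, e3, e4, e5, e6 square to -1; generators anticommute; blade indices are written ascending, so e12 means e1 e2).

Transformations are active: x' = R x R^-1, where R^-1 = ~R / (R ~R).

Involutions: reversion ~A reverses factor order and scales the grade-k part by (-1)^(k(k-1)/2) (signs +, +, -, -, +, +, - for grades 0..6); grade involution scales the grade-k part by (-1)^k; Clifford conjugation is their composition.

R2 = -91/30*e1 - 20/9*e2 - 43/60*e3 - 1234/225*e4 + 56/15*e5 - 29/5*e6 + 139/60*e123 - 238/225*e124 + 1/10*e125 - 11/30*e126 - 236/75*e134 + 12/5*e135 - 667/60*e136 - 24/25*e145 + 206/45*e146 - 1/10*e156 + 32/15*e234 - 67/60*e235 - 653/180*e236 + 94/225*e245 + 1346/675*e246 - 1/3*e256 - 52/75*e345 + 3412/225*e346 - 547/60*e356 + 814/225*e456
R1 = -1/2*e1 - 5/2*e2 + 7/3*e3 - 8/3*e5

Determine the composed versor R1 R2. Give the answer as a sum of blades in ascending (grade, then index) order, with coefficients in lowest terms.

Distribute over the terms of R1 (each basis-blade product reordered to ascending indices, repeated generators contracted through their squares):
(-1/2*e1) R2 = 91/60 + 10/9*e12 + 43/120*e13 + 617/225*e14 - 28/15*e15 + 29/10*e16 - 139/120*e23 + 119/225*e24 - 1/20*e25 + 11/60*e26 + 118/75*e34 - 6/5*e35 + 667/120*e36 + 12/25*e45 - 103/45*e46 + 1/20*e56 - 16/15*e1234 + 67/120*e1235 + 653/360*e1236 - 47/225*e1245 - 673/675*e1246 + 1/6*e1256 + 26/75*e1345 - 1706/225*e1346 + 547/120*e1356 - 407/225*e1456
(-5/2*e2) R2 = -50/9 - 91/12*e12 - 139/24*e13 + 119/45*e14 - 1/4*e15 + 11/12*e16 + 43/24*e23 + 617/45*e24 - 28/3*e25 + 29/2*e26 + 16/3*e34 - 67/24*e35 - 653/72*e36 + 47/45*e45 + 673/135*e46 - 5/6*e56 - 118/15*e1234 + 6*e1235 - 667/24*e1236 - 12/5*e1245 + 103/9*e1246 - 1/4*e1256 + 26/15*e2345 - 1706/45*e2346 + 547/24*e2356 - 407/45*e2456
(7/3*e3) R2 = 301/180 - 973/180*e12 + 637/90*e13 - 1652/225*e14 + 28/5*e15 - 4669/180*e16 + 140/27*e23 + 224/45*e24 - 469/180*e25 - 4571/540*e26 - 8638/675*e34 + 392/45*e35 - 203/15*e36 + 364/225*e45 - 23884/675*e46 + 3829/180*e56 - 1666/675*e1234 + 7/30*e1235 - 77/90*e1236 + 56/25*e1345 - 1442/135*e1346 + 7/30*e1356 - 658/675*e2345 - 9422/2025*e2346 + 7/9*e2356 + 5698/675*e3456
(-8/3*e5) R2 = 448/45 + 4/15*e12 + 32/5*e13 - 64/25*e14 - 364/45*e15 + 4/15*e16 - 134/45*e23 + 752/675*e24 - 160/27*e25 + 8/9*e26 - 416/225*e34 - 86/45*e35 + 1094/45*e36 - 9872/675*e45 - 6512/675*e46 + 232/15*e56 + 278/45*e1235 - 1904/675*e1245 + 44/45*e1256 - 1888/225*e1345 + 1334/45*e1356 - 1648/135*e1456 + 256/45*e2345 + 1306/135*e2356 - 10768/2025*e2456 - 27296/675*e3456
Summing the partial products and collecting blades:
Answer: 683/90 - 209/18*e12 + 362/45*e13 - 1016/225*e14 - 829/180*e15 - 1967/90*e16 + 767/270*e23 + 13724/675*e24 - 4837/270*e25 + 1919/270*e26 - 5224/675*e34 + 337/120*e35 + 109/15*e36 - 7751/675*e45 - 28576/675*e46 + 1618/45*e56 - 7696/675*e1234 + 4669/360*e1235 - 161/6*e1236 - 733/135*e1245 + 7052/675*e1246 + 161/180*e1256 - 1306/225*e1345 - 12328/675*e1346 + 12397/360*e1356 - 9461/675*e1456 + 4352/675*e2345 - 86192/2025*e2346 + 35903/1080*e2356 - 29083/2025*e2456 - 21598/675*e3456


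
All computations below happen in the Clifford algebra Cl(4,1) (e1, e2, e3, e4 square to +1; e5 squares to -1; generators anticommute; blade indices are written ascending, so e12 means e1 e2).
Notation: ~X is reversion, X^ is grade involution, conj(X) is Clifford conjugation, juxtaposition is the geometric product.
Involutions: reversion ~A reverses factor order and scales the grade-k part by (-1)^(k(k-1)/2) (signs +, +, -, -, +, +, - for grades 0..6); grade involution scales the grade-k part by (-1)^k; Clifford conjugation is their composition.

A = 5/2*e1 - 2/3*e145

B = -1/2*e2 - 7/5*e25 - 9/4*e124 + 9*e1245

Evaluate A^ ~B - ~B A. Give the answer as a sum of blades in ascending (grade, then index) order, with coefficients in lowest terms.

first term: 6*e2 + 5/4*e12 - 45/8*e24 - 3/2*e25 - 14/15*e124 - 7/2*e125 - 45/2*e245 - 1/3*e1245
second term: 6*e2 + 5/4*e12 + 45/8*e24 - 3/2*e25 - 14/15*e124 + 7/2*e125 - 45/2*e245 - 1/3*e1245
Answer: -45/4*e24 - 7*e125


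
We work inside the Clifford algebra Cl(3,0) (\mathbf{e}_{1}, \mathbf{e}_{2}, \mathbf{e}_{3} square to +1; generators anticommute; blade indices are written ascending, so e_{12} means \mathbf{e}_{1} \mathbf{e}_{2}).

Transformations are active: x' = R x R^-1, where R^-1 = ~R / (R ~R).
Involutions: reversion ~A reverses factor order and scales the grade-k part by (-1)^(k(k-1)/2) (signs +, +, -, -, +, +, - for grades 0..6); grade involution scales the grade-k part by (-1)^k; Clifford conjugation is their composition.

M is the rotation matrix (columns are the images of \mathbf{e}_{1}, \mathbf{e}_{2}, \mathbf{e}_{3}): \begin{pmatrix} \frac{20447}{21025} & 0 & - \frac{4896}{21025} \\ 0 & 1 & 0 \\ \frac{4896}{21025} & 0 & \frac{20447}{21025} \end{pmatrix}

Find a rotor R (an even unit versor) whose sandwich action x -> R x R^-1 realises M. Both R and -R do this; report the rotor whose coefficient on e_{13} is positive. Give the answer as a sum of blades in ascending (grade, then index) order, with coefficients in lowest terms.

Method: write R = a + b12*e_{12} + b13*e_{13} + b23*e_{23} with a^2 + b12^2 + b13^2 + b23^2 = 1 (so R^-1 = ~R). Expanding the columns R e_j ~R gives tr M = 4a^2 - 1 and, from the antisymmetric part, M21 - M12 = -4a*b12, M13 - M31 = 4a*b13, M32 - M23 = -4a*b23.
Here tr M = \frac{61919}{21025}, so a^2 = (1 + tr M)/4 = \frac{20736}{21025} and a = ±\frac{144}{145}. Taking a = \frac{144}{145}: M21 - M12 = 0, M13 - M31 = -\frac{9792}{21025}, M32 - M23 = 0, giving b12 = 0, b13 = -\frac{17}{145}, b23 = 0, i.e. R = \frac{144}{145} - \frac{17}{145} e_{13}.
Its e_{13} coefficient is negative, so report the other preimage -R.
Answer: -\frac{144}{145} + \frac{17}{145} e_{13}. Recall the cover is two-to-one: with M of trace \frac{61919}{21025}, both preimages act alike, and the stated e_{13} sign chooses the sheet.


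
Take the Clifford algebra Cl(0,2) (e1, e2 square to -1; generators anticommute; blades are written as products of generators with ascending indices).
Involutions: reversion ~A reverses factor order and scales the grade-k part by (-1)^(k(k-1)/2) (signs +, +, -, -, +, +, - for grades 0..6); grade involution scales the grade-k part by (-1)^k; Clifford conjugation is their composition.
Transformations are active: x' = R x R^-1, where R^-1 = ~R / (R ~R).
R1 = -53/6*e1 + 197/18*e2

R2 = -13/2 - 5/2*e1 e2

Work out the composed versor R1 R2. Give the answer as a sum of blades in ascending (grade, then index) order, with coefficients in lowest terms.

Distribute over the terms of R1 (each basis-blade product reordered to ascending indices, repeated generators contracted through their squares):
(-53/6*e1) R2 = 689/12*e1 - 265/12*e2
(197/18*e2) R2 = -985/36*e1 - 2561/36*e2
Summing the partial products and collecting blades:
Answer: 541/18*e1 - 839/9*e2


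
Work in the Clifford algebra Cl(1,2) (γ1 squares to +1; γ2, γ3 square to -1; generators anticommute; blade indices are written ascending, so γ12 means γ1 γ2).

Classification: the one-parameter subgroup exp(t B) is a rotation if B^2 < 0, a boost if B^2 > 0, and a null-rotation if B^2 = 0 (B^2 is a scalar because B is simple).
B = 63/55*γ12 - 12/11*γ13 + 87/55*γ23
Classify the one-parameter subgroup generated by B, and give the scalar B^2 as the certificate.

B^2 term by term: the squares give (63/55)^2*(γ12)^2 + (-12/11)^2*(γ13)^2 + (87/55)^2*(γ23)^2 = 3969/3025*(+1) + 144/121*(+1) + 7569/3025*(-1) = 0 (each basis 2-blade squares to minus the product of its generators' squares); cross terms between blades sharing an index anticommute and cancel. So B^2 = 0.
Answer: null-rotation, certificate B^2 = 0. Key observation: B^2 = 0 is a conjugation invariant, so its sign decides the class regardless of the surface form of B.


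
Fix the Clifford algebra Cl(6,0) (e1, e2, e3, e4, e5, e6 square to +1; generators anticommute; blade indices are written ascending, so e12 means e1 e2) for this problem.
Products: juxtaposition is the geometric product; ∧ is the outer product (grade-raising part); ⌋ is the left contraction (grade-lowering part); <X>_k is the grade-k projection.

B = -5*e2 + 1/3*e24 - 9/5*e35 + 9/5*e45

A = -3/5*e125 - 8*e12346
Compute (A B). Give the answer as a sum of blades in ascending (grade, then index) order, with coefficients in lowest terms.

step 1: -3*e15 - 27/25*e123 + 27/25*e124 - 8/3*e136 - 1/5*e145 - 40*e1346 - 72/5*e12356 - 72/5*e12456
Answer: -3*e15 - 27/25*e123 + 27/25*e124 - 8/3*e136 - 1/5*e145 - 40*e1346 - 72/5*e12356 - 72/5*e12456


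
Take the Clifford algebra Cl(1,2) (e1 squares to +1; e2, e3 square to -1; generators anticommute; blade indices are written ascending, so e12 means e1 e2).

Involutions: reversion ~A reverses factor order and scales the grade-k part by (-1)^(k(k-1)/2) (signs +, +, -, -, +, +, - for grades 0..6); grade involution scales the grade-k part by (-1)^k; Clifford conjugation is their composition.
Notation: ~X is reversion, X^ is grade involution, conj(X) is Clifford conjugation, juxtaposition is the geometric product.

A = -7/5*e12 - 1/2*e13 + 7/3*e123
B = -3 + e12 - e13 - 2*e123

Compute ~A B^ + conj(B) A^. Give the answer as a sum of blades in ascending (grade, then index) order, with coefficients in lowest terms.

first term: 167/30 - 10/3*e2 + 7/15*e3 - 21/5*e12 - 3/2*e13 + 19/10*e23 + 7*e123
second term: -113/30 + 4/3*e2 + 77/15*e3 + 21/5*e12 + 3/2*e13 - 19/10*e23 + 7*e123
Answer: 9/5 - 2*e2 + 28/5*e3 + 14*e123


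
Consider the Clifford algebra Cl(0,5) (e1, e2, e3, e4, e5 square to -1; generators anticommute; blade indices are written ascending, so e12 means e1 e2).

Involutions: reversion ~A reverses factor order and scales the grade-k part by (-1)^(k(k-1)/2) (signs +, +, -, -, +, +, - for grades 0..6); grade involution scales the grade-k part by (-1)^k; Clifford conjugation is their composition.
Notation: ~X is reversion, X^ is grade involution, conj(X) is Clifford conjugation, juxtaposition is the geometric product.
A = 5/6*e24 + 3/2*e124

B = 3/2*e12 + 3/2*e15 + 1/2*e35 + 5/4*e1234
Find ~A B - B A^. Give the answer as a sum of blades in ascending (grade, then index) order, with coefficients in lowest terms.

first term: 15/8*e3 + 9/4*e4 - 25/24*e13 - 5/4*e14 + 9/4*e245 - 5/4*e1245 + 5/12*e2345 + 3/4*e12345
second term: -15/8*e3 + 9/4*e4 + 25/24*e13 - 5/4*e14 - 9/4*e245 + 5/4*e1245 - 5/12*e2345 + 3/4*e12345
Answer: 15/4*e3 - 25/12*e13 + 9/2*e245 - 5/2*e1245 + 5/6*e2345


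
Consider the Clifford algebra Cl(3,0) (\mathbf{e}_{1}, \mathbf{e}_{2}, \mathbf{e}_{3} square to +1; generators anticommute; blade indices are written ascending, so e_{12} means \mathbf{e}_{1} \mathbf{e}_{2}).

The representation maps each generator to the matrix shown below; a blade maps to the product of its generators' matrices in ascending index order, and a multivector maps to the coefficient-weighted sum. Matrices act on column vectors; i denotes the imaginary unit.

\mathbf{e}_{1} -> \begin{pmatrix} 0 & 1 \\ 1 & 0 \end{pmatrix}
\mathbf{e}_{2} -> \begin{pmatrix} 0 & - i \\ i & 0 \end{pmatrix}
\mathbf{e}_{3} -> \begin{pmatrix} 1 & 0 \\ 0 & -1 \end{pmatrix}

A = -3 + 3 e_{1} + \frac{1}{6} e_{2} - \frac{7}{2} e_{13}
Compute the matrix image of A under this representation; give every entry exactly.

Bivector images (products of the table entries): rho(e_{13}) = rho(\mathbf{e}_{1})rho(\mathbf{e}_{3}) = \begin{pmatrix} 0 & -1 \\ 1 & 0 \end{pmatrix}.
M = (-3)*1 + (3)*rho(e_{1}) + (\frac{1}{6})*rho(e_{2}) + (-\frac{7}{2})*rho(e_{13}), summed entrywise (1 is the identity matrix):
Answer: \begin{pmatrix} -3 & \frac{13}{2} - \frac{i}{6} \\ - \frac{1}{2} + \frac{i}{6} & -3 \end{pmatrix}


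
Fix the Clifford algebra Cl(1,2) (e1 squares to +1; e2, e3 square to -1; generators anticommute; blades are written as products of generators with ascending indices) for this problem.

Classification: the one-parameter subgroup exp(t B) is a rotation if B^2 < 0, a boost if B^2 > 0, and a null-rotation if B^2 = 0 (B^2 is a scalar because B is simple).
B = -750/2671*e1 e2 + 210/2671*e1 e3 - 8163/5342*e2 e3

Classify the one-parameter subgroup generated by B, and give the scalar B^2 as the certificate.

B^2 term by term: the squares give (-750/2671)^2*(e1 e2)^2 + (210/2671)^2*(e1 e3)^2 + (-8163/5342)^2*(e2 e3)^2 = 562500/7134241*(+1) + 44100/7134241*(+1) + 66634569/28536964*(-1) = -9/4 (each basis 2-blade squares to minus the product of its generators' squares); cross terms between blades sharing an index anticommute and cancel. So B^2 = -9/4.
Answer: rotation, certificate B^2 = -9/4. Note: conjugating B changes its blade decomposition but never the scalar B^2 = -9/4, whose sign settles the classification.


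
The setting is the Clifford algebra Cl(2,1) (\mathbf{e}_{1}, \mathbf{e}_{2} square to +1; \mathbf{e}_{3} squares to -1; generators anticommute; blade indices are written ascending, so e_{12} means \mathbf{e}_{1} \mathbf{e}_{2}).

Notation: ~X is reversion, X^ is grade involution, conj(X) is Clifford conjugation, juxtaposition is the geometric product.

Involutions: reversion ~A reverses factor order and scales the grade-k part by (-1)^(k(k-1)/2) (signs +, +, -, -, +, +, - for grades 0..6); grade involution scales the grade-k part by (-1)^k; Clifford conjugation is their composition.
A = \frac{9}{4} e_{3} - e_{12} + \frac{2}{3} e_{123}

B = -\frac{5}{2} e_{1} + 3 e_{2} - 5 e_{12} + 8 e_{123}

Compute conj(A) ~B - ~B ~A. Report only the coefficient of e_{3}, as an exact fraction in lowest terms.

first term: -\frac{31}{3} + 3 e_{1} + \frac{5}{2} e_{2} + \frac{14}{3} e_{3} - 18 e_{12} - \frac{61}{8} e_{13} + \frac{61}{12} e_{23} - \frac{45}{4} e_{123}
second term: \frac{1}{3} - 3 e_{1} - \frac{5}{2} e_{2} + \frac{34}{3} e_{3} + 18 e_{12} - \frac{29}{8} e_{13} + \frac{101}{12} e_{23} + \frac{45}{4} e_{123}
Answer: -\frac{20}{3}


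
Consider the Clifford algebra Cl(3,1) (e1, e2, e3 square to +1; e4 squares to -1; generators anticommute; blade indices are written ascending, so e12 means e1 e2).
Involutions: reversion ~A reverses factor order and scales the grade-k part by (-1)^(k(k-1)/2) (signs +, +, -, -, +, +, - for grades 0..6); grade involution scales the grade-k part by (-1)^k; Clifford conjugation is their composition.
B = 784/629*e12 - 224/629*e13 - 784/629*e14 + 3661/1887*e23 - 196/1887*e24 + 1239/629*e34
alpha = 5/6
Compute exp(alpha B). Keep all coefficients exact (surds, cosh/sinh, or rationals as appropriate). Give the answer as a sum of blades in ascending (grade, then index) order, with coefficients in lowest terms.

B^2 term by term: the squares give (784/629)^2*(e12)^2 + (-224/629)^2*(e13)^2 + (-784/629)^2*(e14)^2 + (3661/1887)^2*(e23)^2 + (-196/1887)^2*(e24)^2 + (1239/629)^2*(e34)^2 = 614656/395641*(-1) + 50176/395641*(-1) + 614656/395641*(+1) + 13402921/3560769*(-1) + 38416/3560769*(+1) + 1535121/395641*(+1) = 0 (each basis 2-blade squares to minus the product of its generators' squares); cross terms between blades sharing an index anticommute and cancel; the commuting (index-disjoint) pairs give grade-4 terms 2*c*c'*(blade product), which cancel blade by blade — e1234: 1942752/395641 - 87808/1186923 - 5740448/1186923 = 0 — confirming B is simple. So B^2 = 0.
B^2 = 0, so the series truncates immediately: exp(alpha B) = 1 + alpha B (parabolic case).
Answer: 1 + 1960/1887*e12 - 560/1887*e13 - 1960/1887*e14 + 18305/11322*e23 - 490/5661*e24 + 2065/1258*e34


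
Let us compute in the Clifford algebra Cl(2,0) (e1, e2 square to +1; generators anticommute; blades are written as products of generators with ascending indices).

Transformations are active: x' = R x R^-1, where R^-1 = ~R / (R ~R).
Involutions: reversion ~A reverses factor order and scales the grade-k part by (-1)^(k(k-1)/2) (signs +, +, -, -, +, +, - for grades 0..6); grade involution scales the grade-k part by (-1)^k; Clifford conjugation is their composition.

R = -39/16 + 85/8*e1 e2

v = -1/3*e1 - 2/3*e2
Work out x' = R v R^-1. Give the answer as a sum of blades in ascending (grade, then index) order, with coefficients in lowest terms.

~R = -39/16 - 85/8*e1 e2, and R ~R = 30421/256, so R^-1 = ~R / (30421/256).
R v = -301/48*e1 + 31/6*e2
Answer: 53899/91263*e1 + 41498/91263*e2


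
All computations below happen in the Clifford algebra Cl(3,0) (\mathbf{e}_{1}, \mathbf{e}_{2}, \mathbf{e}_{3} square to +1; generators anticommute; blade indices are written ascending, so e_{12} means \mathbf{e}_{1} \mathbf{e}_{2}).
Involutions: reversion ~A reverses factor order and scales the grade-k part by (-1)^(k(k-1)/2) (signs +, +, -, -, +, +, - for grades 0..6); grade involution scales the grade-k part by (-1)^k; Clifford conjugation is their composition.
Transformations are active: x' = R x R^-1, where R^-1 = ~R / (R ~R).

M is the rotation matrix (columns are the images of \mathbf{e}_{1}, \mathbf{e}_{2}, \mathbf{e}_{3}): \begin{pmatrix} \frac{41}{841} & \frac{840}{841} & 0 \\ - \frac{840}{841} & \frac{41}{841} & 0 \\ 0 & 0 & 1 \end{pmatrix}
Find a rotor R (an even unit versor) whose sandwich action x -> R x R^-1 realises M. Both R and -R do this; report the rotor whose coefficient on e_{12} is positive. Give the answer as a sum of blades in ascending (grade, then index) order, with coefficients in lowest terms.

Method: write R = a + b12*e_{12} + b13*e_{13} + b23*e_{23} with a^2 + b12^2 + b13^2 + b23^2 = 1 (so R^-1 = ~R). Expanding the columns R e_j ~R gives tr M = 4a^2 - 1 and, from the antisymmetric part, M21 - M12 = -4a*b12, M13 - M31 = 4a*b13, M32 - M23 = -4a*b23.
Here tr M = \frac{923}{841}, so a^2 = (1 + tr M)/4 = \frac{441}{841} and a = ±\frac{21}{29}. Taking a = \frac{21}{29}: M21 - M12 = -\frac{1680}{841}, M13 - M31 = 0, M32 - M23 = 0, giving b12 = \frac{20}{29}, b13 = 0, b23 = 0, i.e. R = \frac{21}{29} + \frac{20}{29} e_{12}.
Its e_{12} coefficient is already positive.
Answer: \frac{21}{29} + \frac{20}{29} e_{12}. Uniqueness: Spin(3) -> SO(3) maps R and -R to the same rotation of trace \frac{923}{841}; fixing the sign of the e_{12} coefficient removes the ambiguity.


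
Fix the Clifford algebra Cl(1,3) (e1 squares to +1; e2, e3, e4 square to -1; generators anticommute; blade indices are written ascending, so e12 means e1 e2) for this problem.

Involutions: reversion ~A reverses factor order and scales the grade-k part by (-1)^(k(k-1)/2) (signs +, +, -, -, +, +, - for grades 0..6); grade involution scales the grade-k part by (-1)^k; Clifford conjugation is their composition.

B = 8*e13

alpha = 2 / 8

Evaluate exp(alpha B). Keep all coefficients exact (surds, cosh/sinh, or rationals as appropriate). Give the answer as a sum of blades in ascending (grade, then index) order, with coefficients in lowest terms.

B^2 = (8)^2*(e13)^2 = 64*(+1) = 64 (a basis 2-blade squares to minus the product of its generators' squares).
B^2 = 64 — B^2 > 0, so the exponential closes hyperbolically: l = 8, alpha*l = 2, so exp(alpha B) = cosh(2) + (sinh(2)/8)*B = cosh(2) + (sinh(2)/8)*B.
Answer: cosh(2) + sinh(2)*e13


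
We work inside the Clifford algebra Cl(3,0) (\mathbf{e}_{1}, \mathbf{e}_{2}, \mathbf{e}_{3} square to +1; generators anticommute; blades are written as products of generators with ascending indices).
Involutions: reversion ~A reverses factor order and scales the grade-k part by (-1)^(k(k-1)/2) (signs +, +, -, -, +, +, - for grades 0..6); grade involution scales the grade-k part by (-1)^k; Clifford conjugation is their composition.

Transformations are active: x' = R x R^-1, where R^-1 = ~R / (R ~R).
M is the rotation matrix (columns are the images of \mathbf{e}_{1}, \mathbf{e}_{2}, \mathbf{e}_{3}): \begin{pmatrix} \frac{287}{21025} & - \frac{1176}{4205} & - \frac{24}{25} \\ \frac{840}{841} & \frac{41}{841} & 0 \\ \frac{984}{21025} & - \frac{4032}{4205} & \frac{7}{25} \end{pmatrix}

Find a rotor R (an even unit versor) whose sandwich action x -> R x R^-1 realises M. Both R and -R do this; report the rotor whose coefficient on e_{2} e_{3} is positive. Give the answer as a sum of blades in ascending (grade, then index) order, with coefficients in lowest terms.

Method: write R = a + b12*e_{1} e_{2} + b13*e_{1} e_{3} + b23*e_{2} e_{3} with a^2 + b12^2 + b13^2 + b23^2 = 1 (so R^-1 = ~R). Expanding the columns R e_j ~R gives tr M = 4a^2 - 1 and, from the antisymmetric part, M21 - M12 = -4a*b12, M13 - M31 = 4a*b13, M32 - M23 = -4a*b23.
Here tr M = \frac{7199}{21025}, so a^2 = (1 + tr M)/4 = \frac{7056}{21025} and a = ±\frac{84}{145}. Taking a = \frac{84}{145}: M21 - M12 = \frac{5376}{4205}, M13 - M31 = -\frac{21168}{21025}, M32 - M23 = -\frac{4032}{4205}, giving b12 = -\frac{16}{29}, b13 = -\frac{63}{145}, b23 = \frac{12}{29}, i.e. R = \frac{84}{145} - \frac{16}{29} e_{1} e_{2} - \frac{63}{145} e_{1} e_{3} + \frac{12}{29} e_{2} e_{3}.
Its e_{2} e_{3} coefficient is already positive.
Answer: \frac{84}{145} - \frac{16}{29} e_{1} e_{2} - \frac{63}{145} e_{1} e_{3} + \frac{12}{29} e_{2} e_{3}. Key observation: the double cover Spin(3) -> SO(3) sends R and -R to the same matrix (trace \frac{7199}{21025} here), so the stated sign of the e_{2} e_{3} coefficient is what selects one sheet.


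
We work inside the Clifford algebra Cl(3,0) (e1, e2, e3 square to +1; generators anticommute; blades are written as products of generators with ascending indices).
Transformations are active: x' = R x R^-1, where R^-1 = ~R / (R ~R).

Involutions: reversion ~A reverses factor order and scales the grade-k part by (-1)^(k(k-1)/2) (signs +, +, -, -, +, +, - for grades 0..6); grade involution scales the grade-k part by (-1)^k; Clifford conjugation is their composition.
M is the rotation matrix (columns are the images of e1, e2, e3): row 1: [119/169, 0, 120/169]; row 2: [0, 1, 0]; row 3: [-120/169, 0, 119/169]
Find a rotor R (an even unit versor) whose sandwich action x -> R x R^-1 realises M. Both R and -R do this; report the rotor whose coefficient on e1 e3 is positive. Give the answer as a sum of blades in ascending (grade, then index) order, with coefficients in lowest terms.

Method: write R = a + b12*e1 e2 + b13*e1 e3 + b23*e2 e3 with a^2 + b12^2 + b13^2 + b23^2 = 1 (so R^-1 = ~R). Expanding the columns R e_j ~R gives tr M = 4a^2 - 1 and, from the antisymmetric part, M21 - M12 = -4a*b12, M13 - M31 = 4a*b13, M32 - M23 = -4a*b23.
Here tr M = 407/169, so a^2 = (1 + tr M)/4 = 144/169 and a = ±12/13. Taking a = 12/13: M21 - M12 = 0, M13 - M31 = 240/169, M32 - M23 = 0, giving b12 = 0, b13 = 5/13, b23 = 0, i.e. R = 12/13 + 5/13*e1 e3.
Its e1 e3 coefficient is already positive.
Answer: 12/13 + 5/13*e1 e3. Note: both R and -R realise this M (trace 407/169); the covering map identifies them, and the e1 e3-coefficient sign is the tie-breaker.


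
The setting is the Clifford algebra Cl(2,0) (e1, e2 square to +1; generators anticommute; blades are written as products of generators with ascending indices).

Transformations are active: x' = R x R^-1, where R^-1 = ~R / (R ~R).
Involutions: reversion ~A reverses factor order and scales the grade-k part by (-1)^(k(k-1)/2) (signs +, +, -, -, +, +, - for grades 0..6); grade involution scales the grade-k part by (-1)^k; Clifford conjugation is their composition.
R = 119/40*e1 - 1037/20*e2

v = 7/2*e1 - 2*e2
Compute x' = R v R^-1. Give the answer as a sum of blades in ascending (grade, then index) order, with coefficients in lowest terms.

~R = 119/40*e1 - 1037/20*e2, and R ~R = 4315637/1600, so R^-1 = ~R / (4315637/1600).
R v = 9129/80 + 7021/40*e1 e2
Answer: -97013/29866*e1 - 35648/14933*e2


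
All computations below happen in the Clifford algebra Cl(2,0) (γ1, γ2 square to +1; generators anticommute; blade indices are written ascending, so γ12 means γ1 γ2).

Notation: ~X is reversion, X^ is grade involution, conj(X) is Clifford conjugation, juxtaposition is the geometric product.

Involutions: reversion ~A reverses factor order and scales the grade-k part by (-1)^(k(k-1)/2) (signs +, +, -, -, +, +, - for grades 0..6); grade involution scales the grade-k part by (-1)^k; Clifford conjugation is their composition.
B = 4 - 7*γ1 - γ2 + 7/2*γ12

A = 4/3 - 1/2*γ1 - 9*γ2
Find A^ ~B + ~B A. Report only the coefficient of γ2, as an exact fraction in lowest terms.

first term: -43/6 + 145/6*γ1 + 395/12*γ2 + 347/6*γ12
second term: 107/6 + 121/6*γ1 - 469/12*γ2 + 347/6*γ12
Answer: -37/6
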